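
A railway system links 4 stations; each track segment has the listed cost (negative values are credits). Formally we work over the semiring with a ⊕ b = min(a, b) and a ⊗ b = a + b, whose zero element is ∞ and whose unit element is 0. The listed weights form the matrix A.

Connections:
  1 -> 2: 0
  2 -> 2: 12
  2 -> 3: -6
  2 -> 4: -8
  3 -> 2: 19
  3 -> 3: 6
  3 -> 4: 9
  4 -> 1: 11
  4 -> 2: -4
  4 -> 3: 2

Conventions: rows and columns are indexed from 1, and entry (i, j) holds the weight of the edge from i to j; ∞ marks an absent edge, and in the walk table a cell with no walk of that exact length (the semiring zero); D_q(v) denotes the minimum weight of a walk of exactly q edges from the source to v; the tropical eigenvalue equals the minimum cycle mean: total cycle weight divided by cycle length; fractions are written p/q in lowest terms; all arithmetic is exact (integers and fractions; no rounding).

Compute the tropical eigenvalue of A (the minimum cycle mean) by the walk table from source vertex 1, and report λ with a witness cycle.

q=0: [0, ∞, ∞, ∞]
q=1: [∞, 0, ∞, ∞]
q=2: [∞, 12, -6, -8]
q=3: [3, -12, -6, 3]
q=4: [14, -1, -18, -20]
Optimal cycle mean attained by: cycle 2->4->2, total (-8) + (-4), length 2.
Answer: λ = -6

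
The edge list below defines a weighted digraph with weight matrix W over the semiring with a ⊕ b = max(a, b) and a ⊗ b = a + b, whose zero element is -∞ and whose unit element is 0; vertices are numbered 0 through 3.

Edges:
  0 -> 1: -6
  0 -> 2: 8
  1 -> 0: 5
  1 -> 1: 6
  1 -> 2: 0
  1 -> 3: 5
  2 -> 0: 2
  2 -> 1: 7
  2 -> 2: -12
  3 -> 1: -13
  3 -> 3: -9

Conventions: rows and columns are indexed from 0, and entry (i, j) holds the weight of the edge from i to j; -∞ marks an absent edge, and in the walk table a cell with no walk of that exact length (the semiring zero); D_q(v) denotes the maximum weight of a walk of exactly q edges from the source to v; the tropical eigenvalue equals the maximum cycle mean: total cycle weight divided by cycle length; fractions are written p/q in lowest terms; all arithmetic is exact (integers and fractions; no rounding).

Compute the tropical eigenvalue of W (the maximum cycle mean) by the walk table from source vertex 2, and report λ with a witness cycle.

q=0: [-∞, -∞, 0, -∞]
q=1: [2, 7, -12, -∞]
q=2: [12, 13, 10, 12]
q=3: [18, 19, 20, 18]
q=4: [24, 27, 26, 24]
Optimal cycle mean attained by: cycle 0->2->1->0, total 8 + 7 + 5, length 3.
Answer: λ = 20/3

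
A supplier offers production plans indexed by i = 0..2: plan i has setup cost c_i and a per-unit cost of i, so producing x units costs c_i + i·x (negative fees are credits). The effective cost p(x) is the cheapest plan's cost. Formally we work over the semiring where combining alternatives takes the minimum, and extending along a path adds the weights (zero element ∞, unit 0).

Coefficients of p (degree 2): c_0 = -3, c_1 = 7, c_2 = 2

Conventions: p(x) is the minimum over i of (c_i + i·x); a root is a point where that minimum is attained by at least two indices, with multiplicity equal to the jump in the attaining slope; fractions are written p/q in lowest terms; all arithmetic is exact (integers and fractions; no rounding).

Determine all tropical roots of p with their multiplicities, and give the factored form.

hull edge (i=0, c=-3) to (i=2, c=2): slope 5/2, span 2
Factored form: p(x) = 2 ⊗ (x ⊕ (-5/2)) ⊗ (x ⊕ (-5/2))
Answer: roots = -5/2 (mult 2)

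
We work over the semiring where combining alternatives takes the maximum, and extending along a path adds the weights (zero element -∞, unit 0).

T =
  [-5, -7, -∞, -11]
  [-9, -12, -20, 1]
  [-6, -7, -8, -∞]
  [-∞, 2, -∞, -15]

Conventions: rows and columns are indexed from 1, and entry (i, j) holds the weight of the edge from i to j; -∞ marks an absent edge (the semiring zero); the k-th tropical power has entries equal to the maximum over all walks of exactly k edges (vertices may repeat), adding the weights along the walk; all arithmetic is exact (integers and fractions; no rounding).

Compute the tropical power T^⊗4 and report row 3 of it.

T^⊗2:
  [-10, -9, -27, -6]
  [-14, 3, -28, -11]
  [-11, -13, -16, -6]
  [-7, -10, -18, 3]
T^⊗3:
  [-15, -4, -29, -8]
  [-6, -9, -17, 4]
  [-16, -4, -24, -12]
  [-12, 5, -26, -9]
T^⊗4:
  [-13, -6, -24, -3]
  [-11, 6, -25, -8]
  [-13, -10, -24, -3]
  [-4, -7, -15, 6]
Answer: row 3 of T^⊗4 = [-13, -10, -24, -3]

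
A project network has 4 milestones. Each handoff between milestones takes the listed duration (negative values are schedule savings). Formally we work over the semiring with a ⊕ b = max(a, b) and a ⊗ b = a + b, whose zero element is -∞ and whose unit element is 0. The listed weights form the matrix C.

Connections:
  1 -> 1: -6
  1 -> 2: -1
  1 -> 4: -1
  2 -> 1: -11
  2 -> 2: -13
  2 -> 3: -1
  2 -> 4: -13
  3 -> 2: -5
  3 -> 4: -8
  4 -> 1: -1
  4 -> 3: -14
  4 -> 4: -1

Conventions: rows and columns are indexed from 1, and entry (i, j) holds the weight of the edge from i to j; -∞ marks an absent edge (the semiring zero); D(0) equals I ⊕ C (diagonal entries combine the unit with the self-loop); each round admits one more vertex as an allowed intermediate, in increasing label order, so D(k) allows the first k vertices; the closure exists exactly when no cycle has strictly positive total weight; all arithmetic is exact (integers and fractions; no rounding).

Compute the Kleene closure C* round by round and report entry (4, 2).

D(0):
  [0, -1, -∞, -1]
  [-11, 0, -1, -13]
  [-∞, -5, 0, -8]
  [-1, -∞, -14, 0]
D(1):
  [0, -1, -∞, -1]
  [-11, 0, -1, -12]
  [-∞, -5, 0, -8]
  [-1, -2, -14, 0]
D(2):
  [0, -1, -2, -1]
  [-11, 0, -1, -12]
  [-16, -5, 0, -8]
  [-1, -2, -3, 0]
D(3):
  [0, -1, -2, -1]
  [-11, 0, -1, -9]
  [-16, -5, 0, -8]
  [-1, -2, -3, 0]
D(4):
  [0, -1, -2, -1]
  [-10, 0, -1, -9]
  [-9, -5, 0, -8]
  [-1, -2, -3, 0]
Answer: C*[4][2] = -2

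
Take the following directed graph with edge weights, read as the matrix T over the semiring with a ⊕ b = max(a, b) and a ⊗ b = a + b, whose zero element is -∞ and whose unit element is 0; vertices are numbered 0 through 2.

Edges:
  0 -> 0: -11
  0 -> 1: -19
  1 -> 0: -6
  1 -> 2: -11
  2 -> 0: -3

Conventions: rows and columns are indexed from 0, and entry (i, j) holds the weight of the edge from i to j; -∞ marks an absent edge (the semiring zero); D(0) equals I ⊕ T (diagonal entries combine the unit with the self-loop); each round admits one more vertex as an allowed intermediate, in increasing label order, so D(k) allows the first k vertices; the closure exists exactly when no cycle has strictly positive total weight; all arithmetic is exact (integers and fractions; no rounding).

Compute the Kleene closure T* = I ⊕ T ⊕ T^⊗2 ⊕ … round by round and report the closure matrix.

D(0):
  [0, -19, -∞]
  [-6, 0, -11]
  [-3, -∞, 0]
D(1):
  [0, -19, -∞]
  [-6, 0, -11]
  [-3, -22, 0]
D(2):
  [0, -19, -30]
  [-6, 0, -11]
  [-3, -22, 0]
D(3):
  [0, -19, -30]
  [-6, 0, -11]
  [-3, -22, 0]
Answer: T* = [[0, -19, -30], [-6, 0, -11], [-3, -22, 0]]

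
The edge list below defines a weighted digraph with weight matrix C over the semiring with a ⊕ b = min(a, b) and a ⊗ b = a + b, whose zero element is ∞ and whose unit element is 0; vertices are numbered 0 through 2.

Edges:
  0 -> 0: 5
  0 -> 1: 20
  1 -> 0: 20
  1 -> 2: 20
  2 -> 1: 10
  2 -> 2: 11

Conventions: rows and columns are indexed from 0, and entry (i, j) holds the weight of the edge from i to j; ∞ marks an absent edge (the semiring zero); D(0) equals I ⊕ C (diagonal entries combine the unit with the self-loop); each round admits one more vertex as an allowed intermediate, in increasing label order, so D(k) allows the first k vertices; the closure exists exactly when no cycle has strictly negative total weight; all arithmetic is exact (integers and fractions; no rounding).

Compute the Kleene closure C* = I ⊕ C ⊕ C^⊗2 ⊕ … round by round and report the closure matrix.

D(0):
  [0, 20, ∞]
  [20, 0, 20]
  [∞, 10, 0]
D(1):
  [0, 20, ∞]
  [20, 0, 20]
  [∞, 10, 0]
D(2):
  [0, 20, 40]
  [20, 0, 20]
  [30, 10, 0]
D(3):
  [0, 20, 40]
  [20, 0, 20]
  [30, 10, 0]
Answer: C* = [[0, 20, 40], [20, 0, 20], [30, 10, 0]]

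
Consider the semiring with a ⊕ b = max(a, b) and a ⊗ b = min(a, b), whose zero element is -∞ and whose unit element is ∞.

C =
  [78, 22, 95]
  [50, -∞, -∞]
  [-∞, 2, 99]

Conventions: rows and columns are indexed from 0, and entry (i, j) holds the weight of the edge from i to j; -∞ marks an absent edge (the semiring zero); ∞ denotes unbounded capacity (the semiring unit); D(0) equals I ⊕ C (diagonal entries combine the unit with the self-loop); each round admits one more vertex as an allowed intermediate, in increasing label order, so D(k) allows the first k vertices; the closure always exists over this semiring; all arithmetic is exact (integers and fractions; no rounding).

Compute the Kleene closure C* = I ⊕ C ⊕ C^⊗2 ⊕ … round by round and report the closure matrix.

D(0):
  [∞, 22, 95]
  [50, ∞, -∞]
  [-∞, 2, ∞]
D(1):
  [∞, 22, 95]
  [50, ∞, 50]
  [-∞, 2, ∞]
D(2):
  [∞, 22, 95]
  [50, ∞, 50]
  [2, 2, ∞]
D(3):
  [∞, 22, 95]
  [50, ∞, 50]
  [2, 2, ∞]
Answer: C* = [[∞, 22, 95], [50, ∞, 50], [2, 2, ∞]]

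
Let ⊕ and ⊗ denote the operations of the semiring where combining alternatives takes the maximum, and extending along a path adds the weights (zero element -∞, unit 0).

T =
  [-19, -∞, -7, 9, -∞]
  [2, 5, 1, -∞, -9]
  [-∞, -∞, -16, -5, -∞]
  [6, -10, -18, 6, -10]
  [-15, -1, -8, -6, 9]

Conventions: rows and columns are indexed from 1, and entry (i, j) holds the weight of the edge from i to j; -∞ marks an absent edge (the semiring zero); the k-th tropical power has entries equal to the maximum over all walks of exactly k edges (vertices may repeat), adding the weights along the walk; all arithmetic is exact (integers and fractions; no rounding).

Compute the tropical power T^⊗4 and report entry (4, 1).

T^⊗2:
  [15, -1, -9, 15, -1]
  [7, 10, 6, 11, 0]
  [1, -15, -23, 1, -15]
  [12, -4, -1, 15, -1]
  [1, 8, 1, 3, 18]
T^⊗3:
  [21, 5, 8, 24, 8]
  [17, 15, 11, 17, 9]
  [7, -9, -6, 10, -6]
  [21, 5, 5, 21, 8]
  [10, 17, 10, 12, 27]
T^⊗4:
  [30, 14, 14, 30, 17]
  [23, 20, 16, 26, 18]
  [16, 0, 0, 16, 3]
  [27, 11, 14, 30, 17]
  [19, 26, 19, 21, 36]
Key observation: the optimum is the walk 4->1->4->4->1, with weight 6 + 9 + 6 + 6 = 27.
Optimal value attained by: walk 4->1->4->4->1.
Answer: (T^⊗4)[4][1] = 27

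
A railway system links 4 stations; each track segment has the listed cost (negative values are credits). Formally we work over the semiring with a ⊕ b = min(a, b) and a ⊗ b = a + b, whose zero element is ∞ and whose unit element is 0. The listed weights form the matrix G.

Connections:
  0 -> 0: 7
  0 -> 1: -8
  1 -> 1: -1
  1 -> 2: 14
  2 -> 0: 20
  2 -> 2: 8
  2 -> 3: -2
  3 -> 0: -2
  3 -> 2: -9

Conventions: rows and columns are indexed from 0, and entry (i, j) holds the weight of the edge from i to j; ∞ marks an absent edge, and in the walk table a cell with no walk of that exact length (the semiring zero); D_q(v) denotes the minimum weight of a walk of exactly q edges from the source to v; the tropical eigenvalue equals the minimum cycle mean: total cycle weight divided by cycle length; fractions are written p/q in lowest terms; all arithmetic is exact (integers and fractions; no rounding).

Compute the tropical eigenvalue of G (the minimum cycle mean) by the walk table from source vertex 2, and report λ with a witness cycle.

q=0: [∞, ∞, 0, ∞]
q=1: [20, ∞, 8, -2]
q=2: [-4, 12, -11, 6]
q=3: [3, -12, -3, -13]
q=4: [-15, -13, -22, -5]
Optimal cycle mean attained by: cycle 2->3->2, total (-2) + (-9), length 2.
Answer: λ = -11/2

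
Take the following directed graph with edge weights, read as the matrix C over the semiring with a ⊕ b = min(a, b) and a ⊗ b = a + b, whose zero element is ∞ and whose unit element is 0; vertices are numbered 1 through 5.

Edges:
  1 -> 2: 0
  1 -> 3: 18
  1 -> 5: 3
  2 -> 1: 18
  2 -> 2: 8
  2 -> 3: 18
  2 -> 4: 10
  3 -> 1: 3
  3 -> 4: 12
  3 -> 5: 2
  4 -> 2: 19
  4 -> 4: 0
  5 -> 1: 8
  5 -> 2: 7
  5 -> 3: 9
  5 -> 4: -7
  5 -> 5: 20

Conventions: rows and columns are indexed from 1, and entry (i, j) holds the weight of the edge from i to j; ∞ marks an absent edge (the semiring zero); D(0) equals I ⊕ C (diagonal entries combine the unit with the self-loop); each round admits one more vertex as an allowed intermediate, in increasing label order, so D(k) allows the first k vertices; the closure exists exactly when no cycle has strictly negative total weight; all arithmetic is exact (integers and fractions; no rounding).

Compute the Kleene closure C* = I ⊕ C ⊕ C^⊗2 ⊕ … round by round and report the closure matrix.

D(0):
  [0, 0, 18, ∞, 3]
  [18, 0, 18, 10, ∞]
  [3, ∞, 0, 12, 2]
  [∞, 19, ∞, 0, ∞]
  [8, 7, 9, -7, 0]
D(1):
  [0, 0, 18, ∞, 3]
  [18, 0, 18, 10, 21]
  [3, 3, 0, 12, 2]
  [∞, 19, ∞, 0, ∞]
  [8, 7, 9, -7, 0]
D(2):
  [0, 0, 18, 10, 3]
  [18, 0, 18, 10, 21]
  [3, 3, 0, 12, 2]
  [37, 19, 37, 0, 40]
  [8, 7, 9, -7, 0]
D(3):
  [0, 0, 18, 10, 3]
  [18, 0, 18, 10, 20]
  [3, 3, 0, 12, 2]
  [37, 19, 37, 0, 39]
  [8, 7, 9, -7, 0]
D(4):
  [0, 0, 18, 10, 3]
  [18, 0, 18, 10, 20]
  [3, 3, 0, 12, 2]
  [37, 19, 37, 0, 39]
  [8, 7, 9, -7, 0]
D(5):
  [0, 0, 12, -4, 3]
  [18, 0, 18, 10, 20]
  [3, 3, 0, -5, 2]
  [37, 19, 37, 0, 39]
  [8, 7, 9, -7, 0]
Answer: C* = [[0, 0, 12, -4, 3], [18, 0, 18, 10, 20], [3, 3, 0, -5, 2], [37, 19, 37, 0, 39], [8, 7, 9, -7, 0]]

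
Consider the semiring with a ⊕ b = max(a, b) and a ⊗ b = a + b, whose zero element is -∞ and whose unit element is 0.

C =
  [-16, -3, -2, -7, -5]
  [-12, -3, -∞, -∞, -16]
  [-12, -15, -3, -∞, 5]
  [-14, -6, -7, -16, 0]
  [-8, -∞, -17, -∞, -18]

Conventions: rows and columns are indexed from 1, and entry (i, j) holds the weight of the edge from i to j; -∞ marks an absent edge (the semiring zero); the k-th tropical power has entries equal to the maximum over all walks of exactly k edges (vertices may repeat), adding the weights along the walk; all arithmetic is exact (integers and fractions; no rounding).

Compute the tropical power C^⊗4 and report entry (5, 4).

C^⊗2:
  [-13, -6, -5, -23, 3]
  [-15, -6, -14, -19, -17]
  [-3, -15, -6, -19, 2]
  [-8, -9, -10, -21, -2]
  [-24, -11, -10, -15, -12]
C^⊗3:
  [-5, -9, -8, -20, 0]
  [-18, -9, -17, -22, -9]
  [-6, -6, -5, -10, -1]
  [-10, -11, -10, -15, -5]
  [-20, -14, -13, -31, -5]
C^⊗4:
  [-8, -8, -7, -12, -3]
  [-17, -12, -20, -25, -12]
  [-9, -9, -8, -13, 0]
  [-13, -13, -12, -17, -5]
  [-13, -17, -16, -27, -8]
Key observation: the optimum is the walk 5->3->5->1->4, with weight (-17) + 5 + (-8) + (-7) = -27.
Optimal value attained by: walk 5->3->5->1->4.
Answer: (C^⊗4)[5][4] = -27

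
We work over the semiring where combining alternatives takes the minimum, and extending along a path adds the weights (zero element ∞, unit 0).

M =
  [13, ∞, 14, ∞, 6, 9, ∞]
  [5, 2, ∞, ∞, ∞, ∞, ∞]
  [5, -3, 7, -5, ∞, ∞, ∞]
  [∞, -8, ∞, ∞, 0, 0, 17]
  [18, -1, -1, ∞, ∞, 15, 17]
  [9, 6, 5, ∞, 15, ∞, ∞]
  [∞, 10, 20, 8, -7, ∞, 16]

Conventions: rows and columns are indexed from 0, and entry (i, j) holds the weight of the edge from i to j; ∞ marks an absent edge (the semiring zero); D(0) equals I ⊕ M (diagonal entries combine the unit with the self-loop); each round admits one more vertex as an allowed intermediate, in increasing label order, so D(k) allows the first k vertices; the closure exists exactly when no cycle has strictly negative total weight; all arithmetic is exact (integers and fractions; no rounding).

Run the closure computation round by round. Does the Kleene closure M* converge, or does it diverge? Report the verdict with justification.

D(0):
  [0, ∞, 14, ∞, 6, 9, ∞]
  [5, 0, ∞, ∞, ∞, ∞, ∞]
  [5, -3, 0, -5, ∞, ∞, ∞]
  [∞, -8, ∞, 0, 0, 0, 17]
  [18, -1, -1, ∞, 0, 15, 17]
  [9, 6, 5, ∞, 15, 0, ∞]
  [∞, 10, 20, 8, -7, ∞, 0]
D(1):
  [0, ∞, 14, ∞, 6, 9, ∞]
  [5, 0, 19, ∞, 11, 14, ∞]
  [5, -3, 0, -5, 11, 14, ∞]
  [∞, -8, ∞, 0, 0, 0, 17]
  [18, -1, -1, ∞, 0, 15, 17]
  [9, 6, 5, ∞, 15, 0, ∞]
  [∞, 10, 20, 8, -7, ∞, 0]
D(2):
  [0, ∞, 14, ∞, 6, 9, ∞]
  [5, 0, 19, ∞, 11, 14, ∞]
  [2, -3, 0, -5, 8, 11, ∞]
  [-3, -8, 11, 0, 0, 0, 17]
  [4, -1, -1, ∞, 0, 13, 17]
  [9, 6, 5, ∞, 15, 0, ∞]
  [15, 10, 20, 8, -7, 24, 0]
D(3):
  [0, 11, 14, 9, 6, 9, ∞]
  [5, 0, 19, 14, 11, 14, ∞]
  [2, -3, 0, -5, 8, 11, ∞]
  [-3, -8, 11, 0, 0, 0, 17]
  [1, -4, -1, -6, 0, 10, 17]
  [7, 2, 5, 0, 13, 0, ∞]
  [15, 10, 20, 8, -7, 24, 0]
Detection: at round 4, diagonal entry (4, 4) turns strictly negative.
Key observation: the cycle 4->2->3->1->0->4 has total weight (-1) + (-5) + (-8) + 5 + 6, which is strictly negative.
Answer: DIVERGES — negative cycle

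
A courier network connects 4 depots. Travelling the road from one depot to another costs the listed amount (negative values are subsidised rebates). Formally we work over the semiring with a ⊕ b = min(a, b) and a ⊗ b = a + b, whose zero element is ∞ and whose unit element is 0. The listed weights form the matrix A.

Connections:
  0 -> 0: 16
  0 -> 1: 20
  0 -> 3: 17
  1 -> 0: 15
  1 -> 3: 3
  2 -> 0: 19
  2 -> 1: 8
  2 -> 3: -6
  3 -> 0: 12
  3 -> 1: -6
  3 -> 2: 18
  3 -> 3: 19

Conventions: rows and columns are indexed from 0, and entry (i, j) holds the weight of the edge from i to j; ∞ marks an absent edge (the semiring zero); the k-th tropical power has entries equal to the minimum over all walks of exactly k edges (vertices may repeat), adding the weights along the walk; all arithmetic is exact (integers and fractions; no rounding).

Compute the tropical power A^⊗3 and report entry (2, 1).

A^⊗2:
  [29, 11, 35, 23]
  [15, -3, 21, 22]
  [6, -12, 12, 11]
  [9, 13, 37, -3]
A^⊗3:
  [26, 17, 41, 14]
  [12, 16, 40, 0]
  [3, 5, 29, -9]
  [9, -9, 15, 16]
Key observation: the optimum is the walk 2->1->3->1, with weight 8 + 3 + (-6) = 5.
Optimal value attained by: walk 2->1->3->1.
Answer: (A^⊗3)[2][1] = 5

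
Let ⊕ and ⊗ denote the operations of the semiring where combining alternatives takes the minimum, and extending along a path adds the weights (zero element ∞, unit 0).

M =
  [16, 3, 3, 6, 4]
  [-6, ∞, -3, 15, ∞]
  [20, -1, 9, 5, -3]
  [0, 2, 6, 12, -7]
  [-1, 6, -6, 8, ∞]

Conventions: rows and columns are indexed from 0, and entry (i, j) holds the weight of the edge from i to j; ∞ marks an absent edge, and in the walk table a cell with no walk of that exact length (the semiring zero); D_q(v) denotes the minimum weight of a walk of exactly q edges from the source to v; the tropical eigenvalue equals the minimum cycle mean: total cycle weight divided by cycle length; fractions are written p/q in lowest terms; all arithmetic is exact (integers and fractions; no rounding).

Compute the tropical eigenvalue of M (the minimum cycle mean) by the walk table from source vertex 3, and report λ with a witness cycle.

q=0: [∞, ∞, ∞, 0, ∞]
q=1: [0, 2, 6, 12, -7]
q=2: [-8, -1, -13, 1, 3]
q=3: [-7, -14, -5, -8, -16]
q=4: [-20, -10, -22, -8, -15]
q=5: [-16, -23, -21, -17, -25]
Optimal cycle mean attained by: cycle 2->4->2, total (-3) + (-6), length 2.
Answer: λ = -9/2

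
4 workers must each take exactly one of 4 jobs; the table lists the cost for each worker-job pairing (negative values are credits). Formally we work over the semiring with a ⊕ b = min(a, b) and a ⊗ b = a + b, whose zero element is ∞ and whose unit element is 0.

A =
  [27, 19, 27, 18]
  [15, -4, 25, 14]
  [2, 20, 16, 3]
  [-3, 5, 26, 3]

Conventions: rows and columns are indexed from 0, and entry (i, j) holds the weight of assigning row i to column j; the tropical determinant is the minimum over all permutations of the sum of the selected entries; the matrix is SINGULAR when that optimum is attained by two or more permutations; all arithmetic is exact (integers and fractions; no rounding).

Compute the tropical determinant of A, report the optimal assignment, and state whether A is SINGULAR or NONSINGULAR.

σ = (0, 1, 2, 3): 27 + (-4) + 16 + 3 = 42
σ = (0, 1, 3, 2): 27 + (-4) + 3 + 26 = 52
σ = (0, 2, 1, 3): 27 + 25 + 20 + 3 = 75
σ = (0, 2, 3, 1): 27 + 25 + 3 + 5 = 60
σ = (0, 3, 1, 2): 27 + 14 + 20 + 26 = 87
σ = (0, 3, 2, 1): 27 + 14 + 16 + 5 = 62
σ = (1, 0, 2, 3): 19 + 15 + 16 + 3 = 53
σ = (1, 0, 3, 2): 19 + 15 + 3 + 26 = 63
σ = (1, 2, 0, 3): 19 + 25 + 2 + 3 = 49
σ = (1, 2, 3, 0): 19 + 25 + 3 + (-3) = 44
σ = (1, 3, 0, 2): 19 + 14 + 2 + 26 = 61
σ = (1, 3, 2, 0): 19 + 14 + 16 + (-3) = 46
σ = (2, 0, 1, 3): 27 + 15 + 20 + 3 = 65
σ = (2, 0, 3, 1): 27 + 15 + 3 + 5 = 50
σ = (2, 1, 0, 3): 27 + (-4) + 2 + 3 = 28
σ = (2, 1, 3, 0): 27 + (-4) + 3 + (-3) = 23
σ = (2, 3, 0, 1): 27 + 14 + 2 + 5 = 48
σ = (2, 3, 1, 0): 27 + 14 + 20 + (-3) = 58
σ = (3, 0, 1, 2): 18 + 15 + 20 + 26 = 79
σ = (3, 0, 2, 1): 18 + 15 + 16 + 5 = 54
σ = (3, 1, 0, 2): 18 + (-4) + 2 + 26 = 42
σ = (3, 1, 2, 0): 18 + (-4) + 16 + (-3) = 27
σ = (3, 2, 0, 1): 18 + 25 + 2 + 5 = 50
σ = (3, 2, 1, 0): 18 + 25 + 20 + (-3) = 60
Optimal value attained by: σ = (2, 1, 3, 0).
Answer: det⊕(A) = 23; verdict: NONSINGULAR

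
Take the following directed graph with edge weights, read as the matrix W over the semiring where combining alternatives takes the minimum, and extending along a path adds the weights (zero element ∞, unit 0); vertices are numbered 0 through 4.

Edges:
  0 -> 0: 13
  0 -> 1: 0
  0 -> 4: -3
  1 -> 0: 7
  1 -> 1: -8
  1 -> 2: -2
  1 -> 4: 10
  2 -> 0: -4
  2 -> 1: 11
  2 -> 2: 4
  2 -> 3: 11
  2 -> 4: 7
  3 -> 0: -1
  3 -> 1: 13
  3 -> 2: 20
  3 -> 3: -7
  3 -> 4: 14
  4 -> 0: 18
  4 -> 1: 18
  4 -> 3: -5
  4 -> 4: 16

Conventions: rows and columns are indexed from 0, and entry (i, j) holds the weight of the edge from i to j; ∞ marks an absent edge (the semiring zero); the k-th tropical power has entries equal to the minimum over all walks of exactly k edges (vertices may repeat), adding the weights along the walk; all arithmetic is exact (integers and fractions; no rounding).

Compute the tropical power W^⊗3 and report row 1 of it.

W^⊗2:
  [7, -8, -2, -8, 10]
  [-6, -16, -10, 5, 2]
  [0, -4, 8, 2, -7]
  [-8, -1, 11, -14, -4]
  [-6, 8, 15, -12, 9]
W^⊗3:
  [-9, -16, -10, -15, 2]
  [-14, -24, -18, -3, -9]
  [1, -12, -6, -12, -3]
  [-15, -9, -3, -21, -11]
  [-13, -6, 6, -19, -9]
Answer: row 1 of W^⊗3 = [-14, -24, -18, -3, -9]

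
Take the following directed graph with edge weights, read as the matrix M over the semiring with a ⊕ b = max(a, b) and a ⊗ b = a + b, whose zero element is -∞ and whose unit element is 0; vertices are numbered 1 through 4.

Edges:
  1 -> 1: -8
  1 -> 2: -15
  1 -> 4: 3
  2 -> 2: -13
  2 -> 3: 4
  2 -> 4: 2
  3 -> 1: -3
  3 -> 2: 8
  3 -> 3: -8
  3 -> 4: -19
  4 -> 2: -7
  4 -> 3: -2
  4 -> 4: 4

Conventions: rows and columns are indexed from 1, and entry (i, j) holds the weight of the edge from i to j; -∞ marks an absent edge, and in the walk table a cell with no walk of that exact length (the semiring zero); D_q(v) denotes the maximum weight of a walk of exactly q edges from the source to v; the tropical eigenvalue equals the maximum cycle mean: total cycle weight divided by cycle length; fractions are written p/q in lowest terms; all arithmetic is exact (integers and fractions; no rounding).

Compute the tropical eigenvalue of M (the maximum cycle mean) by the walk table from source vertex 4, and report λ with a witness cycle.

q=0: [-∞, -∞, -∞, 0]
q=1: [-∞, -7, -2, 4]
q=2: [-5, 6, 2, 8]
q=3: [-1, 10, 10, 12]
q=4: [7, 18, 14, 16]
Optimal cycle mean attained by: cycle 2->3->2, total 4 + 8, length 2.
Answer: λ = 6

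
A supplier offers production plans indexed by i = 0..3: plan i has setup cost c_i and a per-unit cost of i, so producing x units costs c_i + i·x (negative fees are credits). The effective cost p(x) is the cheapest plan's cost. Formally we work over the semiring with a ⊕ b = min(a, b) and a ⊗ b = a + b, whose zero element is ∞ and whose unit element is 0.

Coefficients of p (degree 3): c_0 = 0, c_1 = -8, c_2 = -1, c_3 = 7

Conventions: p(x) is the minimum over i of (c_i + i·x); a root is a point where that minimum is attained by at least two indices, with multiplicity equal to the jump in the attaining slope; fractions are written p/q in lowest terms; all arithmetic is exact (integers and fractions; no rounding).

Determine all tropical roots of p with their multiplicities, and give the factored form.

hull edge (i=0, c=0) to (i=1, c=-8): slope -8, span 1
hull edge (i=1, c=-8) to (i=2, c=-1): slope 7, span 1
hull edge (i=2, c=-1) to (i=3, c=7): slope 8, span 1
Factored form: p(x) = 7 ⊗ (x ⊕ (-8)) ⊗ (x ⊕ (-7)) ⊗ (x ⊕ 8)
Answer: roots = -8 (mult 1), -7 (mult 1), 8 (mult 1)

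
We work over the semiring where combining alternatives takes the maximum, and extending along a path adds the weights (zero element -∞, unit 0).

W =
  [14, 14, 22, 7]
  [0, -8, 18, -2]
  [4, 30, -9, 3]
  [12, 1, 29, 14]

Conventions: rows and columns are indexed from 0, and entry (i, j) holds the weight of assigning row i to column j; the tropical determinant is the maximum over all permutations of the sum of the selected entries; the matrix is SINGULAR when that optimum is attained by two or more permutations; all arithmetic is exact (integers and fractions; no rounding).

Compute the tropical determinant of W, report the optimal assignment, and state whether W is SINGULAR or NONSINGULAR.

σ = (0, 1, 2, 3): 14 + (-8) + (-9) + 14 = 11
σ = (0, 1, 3, 2): 14 + (-8) + 3 + 29 = 38
σ = (0, 2, 1, 3): 14 + 18 + 30 + 14 = 76
σ = (0, 2, 3, 1): 14 + 18 + 3 + 1 = 36
σ = (0, 3, 1, 2): 14 + (-2) + 30 + 29 = 71
σ = (0, 3, 2, 1): 14 + (-2) + (-9) + 1 = 4
σ = (1, 0, 2, 3): 14 + 0 + (-9) + 14 = 19
σ = (1, 0, 3, 2): 14 + 0 + 3 + 29 = 46
σ = (1, 2, 0, 3): 14 + 18 + 4 + 14 = 50
σ = (1, 2, 3, 0): 14 + 18 + 3 + 12 = 47
σ = (1, 3, 0, 2): 14 + (-2) + 4 + 29 = 45
σ = (1, 3, 2, 0): 14 + (-2) + (-9) + 12 = 15
σ = (2, 0, 1, 3): 22 + 0 + 30 + 14 = 66
σ = (2, 0, 3, 1): 22 + 0 + 3 + 1 = 26
σ = (2, 1, 0, 3): 22 + (-8) + 4 + 14 = 32
σ = (2, 1, 3, 0): 22 + (-8) + 3 + 12 = 29
σ = (2, 3, 0, 1): 22 + (-2) + 4 + 1 = 25
σ = (2, 3, 1, 0): 22 + (-2) + 30 + 12 = 62
σ = (3, 0, 1, 2): 7 + 0 + 30 + 29 = 66
σ = (3, 0, 2, 1): 7 + 0 + (-9) + 1 = -1
σ = (3, 1, 0, 2): 7 + (-8) + 4 + 29 = 32
σ = (3, 1, 2, 0): 7 + (-8) + (-9) + 12 = 2
σ = (3, 2, 0, 1): 7 + 18 + 4 + 1 = 30
σ = (3, 2, 1, 0): 7 + 18 + 30 + 12 = 67
Optimal value attained by: σ = (0, 2, 1, 3).
Answer: det⊕(W) = 76; verdict: NONSINGULAR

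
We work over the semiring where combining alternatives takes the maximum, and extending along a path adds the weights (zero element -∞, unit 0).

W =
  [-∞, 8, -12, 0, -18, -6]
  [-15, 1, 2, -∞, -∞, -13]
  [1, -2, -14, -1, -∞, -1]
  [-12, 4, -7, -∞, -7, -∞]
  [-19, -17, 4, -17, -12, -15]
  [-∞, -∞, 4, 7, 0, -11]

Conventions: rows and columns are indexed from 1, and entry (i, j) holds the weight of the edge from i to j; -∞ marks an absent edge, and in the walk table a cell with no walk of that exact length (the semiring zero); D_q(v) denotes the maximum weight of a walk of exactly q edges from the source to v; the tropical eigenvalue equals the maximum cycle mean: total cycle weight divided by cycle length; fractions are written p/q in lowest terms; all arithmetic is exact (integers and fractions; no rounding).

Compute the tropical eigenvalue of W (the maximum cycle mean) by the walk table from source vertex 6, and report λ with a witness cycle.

q=0: [-∞, -∞, -∞, -∞, -∞, 0]
q=1: [-∞, -∞, 4, 7, 0, -11]
q=2: [5, 11, 4, 3, 0, 3]
q=3: [5, 13, 13, 10, 3, 3]
q=4: [14, 14, 15, 12, 3, 12]
q=5: [16, 22, 16, 19, 12, 14]
q=6: [17, 24, 24, 21, 14, 15]
Optimal cycle mean attained by: cycle 1->2->3->1, total 8 + 2 + 1, length 3.
Answer: λ = 11/3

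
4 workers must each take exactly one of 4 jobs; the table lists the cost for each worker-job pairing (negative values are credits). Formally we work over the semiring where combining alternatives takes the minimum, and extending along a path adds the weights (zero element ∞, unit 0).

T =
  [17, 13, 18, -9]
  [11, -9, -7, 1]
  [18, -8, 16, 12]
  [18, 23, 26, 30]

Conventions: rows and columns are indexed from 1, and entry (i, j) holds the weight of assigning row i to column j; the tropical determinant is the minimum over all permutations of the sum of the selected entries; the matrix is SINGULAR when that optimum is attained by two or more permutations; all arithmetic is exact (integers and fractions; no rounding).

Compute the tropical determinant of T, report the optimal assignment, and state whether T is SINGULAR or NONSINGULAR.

σ = (1, 2, 3, 4): 17 + (-9) + 16 + 30 = 54
σ = (1, 2, 4, 3): 17 + (-9) + 12 + 26 = 46
σ = (1, 3, 2, 4): 17 + (-7) + (-8) + 30 = 32
σ = (1, 3, 4, 2): 17 + (-7) + 12 + 23 = 45
σ = (1, 4, 2, 3): 17 + 1 + (-8) + 26 = 36
σ = (1, 4, 3, 2): 17 + 1 + 16 + 23 = 57
σ = (2, 1, 3, 4): 13 + 11 + 16 + 30 = 70
σ = (2, 1, 4, 3): 13 + 11 + 12 + 26 = 62
σ = (2, 3, 1, 4): 13 + (-7) + 18 + 30 = 54
σ = (2, 3, 4, 1): 13 + (-7) + 12 + 18 = 36
σ = (2, 4, 1, 3): 13 + 1 + 18 + 26 = 58
σ = (2, 4, 3, 1): 13 + 1 + 16 + 18 = 48
σ = (3, 1, 2, 4): 18 + 11 + (-8) + 30 = 51
σ = (3, 1, 4, 2): 18 + 11 + 12 + 23 = 64
σ = (3, 2, 1, 4): 18 + (-9) + 18 + 30 = 57
σ = (3, 2, 4, 1): 18 + (-9) + 12 + 18 = 39
σ = (3, 4, 1, 2): 18 + 1 + 18 + 23 = 60
σ = (3, 4, 2, 1): 18 + 1 + (-8) + 18 = 29
σ = (4, 1, 2, 3): (-9) + 11 + (-8) + 26 = 20
σ = (4, 1, 3, 2): (-9) + 11 + 16 + 23 = 41
σ = (4, 2, 1, 3): (-9) + (-9) + 18 + 26 = 26
σ = (4, 2, 3, 1): (-9) + (-9) + 16 + 18 = 16
σ = (4, 3, 1, 2): (-9) + (-7) + 18 + 23 = 25
σ = (4, 3, 2, 1): (-9) + (-7) + (-8) + 18 = -6
Optimal value attained by: σ = (4, 3, 2, 1).
Answer: det⊕(T) = -6; verdict: NONSINGULAR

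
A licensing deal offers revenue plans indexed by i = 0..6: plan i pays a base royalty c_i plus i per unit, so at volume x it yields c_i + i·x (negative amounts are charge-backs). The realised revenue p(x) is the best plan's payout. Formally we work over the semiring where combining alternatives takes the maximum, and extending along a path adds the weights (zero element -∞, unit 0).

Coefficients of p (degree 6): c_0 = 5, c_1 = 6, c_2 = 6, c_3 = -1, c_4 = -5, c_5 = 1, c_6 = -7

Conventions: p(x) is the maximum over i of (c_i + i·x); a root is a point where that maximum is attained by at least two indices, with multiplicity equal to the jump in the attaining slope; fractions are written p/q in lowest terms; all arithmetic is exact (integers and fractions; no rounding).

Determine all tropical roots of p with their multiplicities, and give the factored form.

hull edge (i=0, c=5) to (i=1, c=6): slope 1, span 1
hull edge (i=1, c=6) to (i=2, c=6): slope 0, span 1
hull edge (i=2, c=6) to (i=5, c=1): slope -5/3, span 3
hull edge (i=5, c=1) to (i=6, c=-7): slope -8, span 1
Factored form: p(x) = -7 ⊗ (x ⊕ (-1)) ⊗ (x ⊕ 0) ⊗ (x ⊕ 5/3) ⊗ (x ⊕ 5/3) ⊗ (x ⊕ 5/3) ⊗ (x ⊕ 8)
Answer: roots = -1 (mult 1), 0 (mult 1), 5/3 (mult 3), 8 (mult 1)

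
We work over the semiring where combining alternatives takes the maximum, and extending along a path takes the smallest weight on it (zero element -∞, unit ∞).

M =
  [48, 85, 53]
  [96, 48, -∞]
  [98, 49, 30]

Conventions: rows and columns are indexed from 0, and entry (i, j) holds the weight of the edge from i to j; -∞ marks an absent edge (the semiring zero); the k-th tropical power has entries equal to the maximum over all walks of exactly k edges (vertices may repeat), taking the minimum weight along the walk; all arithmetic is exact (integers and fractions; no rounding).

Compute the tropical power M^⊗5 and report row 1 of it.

M^⊗2:
  [85, 49, 48]
  [48, 85, 53]
  [49, 85, 53]
M^⊗3:
  [49, 85, 53]
  [85, 49, 48]
  [85, 49, 49]
M^⊗4:
  [85, 49, 49]
  [49, 85, 53]
  [49, 85, 53]
M^⊗5:
  [49, 85, 53]
  [85, 49, 49]
  [85, 49, 49]
Answer: row 1 of M^⊗5 = [85, 49, 49]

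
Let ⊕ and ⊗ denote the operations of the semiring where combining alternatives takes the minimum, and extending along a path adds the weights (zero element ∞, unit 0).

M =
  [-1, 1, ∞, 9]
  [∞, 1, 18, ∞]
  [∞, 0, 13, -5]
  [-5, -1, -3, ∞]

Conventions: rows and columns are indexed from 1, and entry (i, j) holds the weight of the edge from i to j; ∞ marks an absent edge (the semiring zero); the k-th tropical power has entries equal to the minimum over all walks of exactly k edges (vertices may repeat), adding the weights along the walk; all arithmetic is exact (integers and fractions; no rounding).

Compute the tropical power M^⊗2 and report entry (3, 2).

M^⊗2:
  [-2, 0, 6, 8]
  [∞, 2, 19, 13]
  [-10, -6, -8, 8]
  [-6, -4, 10, -8]
Key observation: the optimum is the walk 3->4->2, with weight (-5) + (-1) = -6.
Optimal value attained by: walk 3->4->2.
Answer: (M^⊗2)[3][2] = -6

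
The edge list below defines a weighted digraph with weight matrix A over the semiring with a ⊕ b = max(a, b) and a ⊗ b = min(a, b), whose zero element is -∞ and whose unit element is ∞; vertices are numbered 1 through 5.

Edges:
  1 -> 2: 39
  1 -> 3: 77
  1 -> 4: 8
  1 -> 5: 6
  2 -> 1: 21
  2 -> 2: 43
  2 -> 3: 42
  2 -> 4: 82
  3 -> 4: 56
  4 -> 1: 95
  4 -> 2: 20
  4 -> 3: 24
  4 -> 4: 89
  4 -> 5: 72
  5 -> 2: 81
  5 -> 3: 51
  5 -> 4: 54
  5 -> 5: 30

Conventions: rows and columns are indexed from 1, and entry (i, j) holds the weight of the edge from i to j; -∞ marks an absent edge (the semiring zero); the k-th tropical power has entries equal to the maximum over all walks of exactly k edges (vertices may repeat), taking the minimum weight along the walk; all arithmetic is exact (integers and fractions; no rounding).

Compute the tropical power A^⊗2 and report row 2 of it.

A^⊗2:
  [21, 39, 39, 56, 8]
  [82, 43, 42, 82, 72]
  [56, 20, 24, 56, 56]
  [89, 72, 77, 89, 72]
  [54, 43, 42, 81, 54]
Answer: row 2 of A^⊗2 = [82, 43, 42, 82, 72]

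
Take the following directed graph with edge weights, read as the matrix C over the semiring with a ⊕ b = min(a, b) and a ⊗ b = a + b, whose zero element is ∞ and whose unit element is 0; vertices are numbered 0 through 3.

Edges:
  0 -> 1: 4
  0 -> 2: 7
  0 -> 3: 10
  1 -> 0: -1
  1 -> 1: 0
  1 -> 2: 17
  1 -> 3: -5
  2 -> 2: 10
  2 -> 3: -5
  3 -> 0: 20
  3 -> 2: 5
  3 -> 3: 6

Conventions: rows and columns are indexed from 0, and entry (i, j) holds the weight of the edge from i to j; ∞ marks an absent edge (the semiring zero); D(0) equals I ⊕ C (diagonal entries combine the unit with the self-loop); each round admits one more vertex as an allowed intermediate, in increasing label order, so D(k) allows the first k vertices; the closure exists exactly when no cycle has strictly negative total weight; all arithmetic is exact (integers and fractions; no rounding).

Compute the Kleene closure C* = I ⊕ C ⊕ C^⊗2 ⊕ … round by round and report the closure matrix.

D(0):
  [0, 4, 7, 10]
  [-1, 0, 17, -5]
  [∞, ∞, 0, -5]
  [20, ∞, 5, 0]
D(1):
  [0, 4, 7, 10]
  [-1, 0, 6, -5]
  [∞, ∞, 0, -5]
  [20, 24, 5, 0]
D(2):
  [0, 4, 7, -1]
  [-1, 0, 6, -5]
  [∞, ∞, 0, -5]
  [20, 24, 5, 0]
D(3):
  [0, 4, 7, -1]
  [-1, 0, 6, -5]
  [∞, ∞, 0, -5]
  [20, 24, 5, 0]
D(4):
  [0, 4, 4, -1]
  [-1, 0, 0, -5]
  [15, 19, 0, -5]
  [20, 24, 5, 0]
Answer: C* = [[0, 4, 4, -1], [-1, 0, 0, -5], [15, 19, 0, -5], [20, 24, 5, 0]]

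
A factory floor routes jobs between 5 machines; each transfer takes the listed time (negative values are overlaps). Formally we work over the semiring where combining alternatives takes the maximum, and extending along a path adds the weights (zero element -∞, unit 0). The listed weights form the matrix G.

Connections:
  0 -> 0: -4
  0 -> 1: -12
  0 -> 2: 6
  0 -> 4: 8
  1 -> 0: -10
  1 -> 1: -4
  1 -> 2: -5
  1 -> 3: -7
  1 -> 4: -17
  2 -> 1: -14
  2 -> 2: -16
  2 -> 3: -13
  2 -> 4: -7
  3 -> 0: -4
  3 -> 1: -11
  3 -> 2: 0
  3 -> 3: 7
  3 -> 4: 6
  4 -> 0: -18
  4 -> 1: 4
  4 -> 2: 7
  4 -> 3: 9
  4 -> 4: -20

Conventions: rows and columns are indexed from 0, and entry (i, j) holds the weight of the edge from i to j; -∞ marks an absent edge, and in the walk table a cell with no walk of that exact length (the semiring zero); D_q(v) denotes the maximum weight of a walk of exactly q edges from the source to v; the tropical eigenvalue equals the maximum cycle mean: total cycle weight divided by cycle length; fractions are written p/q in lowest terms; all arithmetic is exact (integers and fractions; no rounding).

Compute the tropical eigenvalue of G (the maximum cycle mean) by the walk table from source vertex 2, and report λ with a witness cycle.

q=0: [-∞, -∞, 0, -∞, -∞]
q=1: [-∞, -14, -16, -13, -7]
q=2: [-17, -3, 0, 2, -7]
q=3: [-2, -3, 2, 9, 8]
q=4: [5, 12, 15, 17, 15]
q=5: [13, 19, 22, 24, 23]
Optimal cycle mean attained by: cycle 3->4->3, total 6 + 9, length 2.
Answer: λ = 15/2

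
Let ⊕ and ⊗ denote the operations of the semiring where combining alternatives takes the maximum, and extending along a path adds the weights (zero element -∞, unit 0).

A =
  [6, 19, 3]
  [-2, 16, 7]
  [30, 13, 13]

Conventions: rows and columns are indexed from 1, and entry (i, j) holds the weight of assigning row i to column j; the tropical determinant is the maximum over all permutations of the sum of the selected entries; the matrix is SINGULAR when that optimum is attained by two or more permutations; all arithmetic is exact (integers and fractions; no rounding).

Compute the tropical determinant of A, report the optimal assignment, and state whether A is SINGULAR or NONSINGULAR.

σ = (1, 2, 3): 6 + 16 + 13 = 35
σ = (1, 3, 2): 6 + 7 + 13 = 26
σ = (2, 1, 3): 19 + (-2) + 13 = 30
σ = (2, 3, 1): 19 + 7 + 30 = 56
σ = (3, 1, 2): 3 + (-2) + 13 = 14
σ = (3, 2, 1): 3 + 16 + 30 = 49
Optimal value attained by: σ = (2, 3, 1).
Answer: det⊕(A) = 56; verdict: NONSINGULAR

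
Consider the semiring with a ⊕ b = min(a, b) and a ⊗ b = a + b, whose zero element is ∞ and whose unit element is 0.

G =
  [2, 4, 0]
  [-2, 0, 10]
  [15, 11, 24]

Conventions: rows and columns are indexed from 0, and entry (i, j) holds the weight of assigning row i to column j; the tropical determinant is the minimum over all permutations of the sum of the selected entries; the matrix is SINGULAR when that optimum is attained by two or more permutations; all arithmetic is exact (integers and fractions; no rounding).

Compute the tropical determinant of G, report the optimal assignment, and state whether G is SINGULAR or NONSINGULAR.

σ = (0, 1, 2): 2 + 0 + 24 = 26
σ = (0, 2, 1): 2 + 10 + 11 = 23
σ = (1, 0, 2): 4 + (-2) + 24 = 26
σ = (1, 2, 0): 4 + 10 + 15 = 29
σ = (2, 0, 1): 0 + (-2) + 11 = 9
σ = (2, 1, 0): 0 + 0 + 15 = 15
Optimal value attained by: σ = (2, 0, 1).
Answer: det⊕(G) = 9; verdict: NONSINGULAR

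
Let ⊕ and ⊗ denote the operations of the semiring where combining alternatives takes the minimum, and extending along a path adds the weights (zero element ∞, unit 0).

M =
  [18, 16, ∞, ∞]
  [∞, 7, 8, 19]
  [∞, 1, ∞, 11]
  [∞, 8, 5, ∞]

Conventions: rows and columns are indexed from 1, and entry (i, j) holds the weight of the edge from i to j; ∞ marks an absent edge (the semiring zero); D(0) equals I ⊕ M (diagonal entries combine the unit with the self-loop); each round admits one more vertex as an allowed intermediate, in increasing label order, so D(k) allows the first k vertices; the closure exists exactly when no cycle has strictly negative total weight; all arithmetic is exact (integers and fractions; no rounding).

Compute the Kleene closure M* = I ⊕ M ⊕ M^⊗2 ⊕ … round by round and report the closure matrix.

D(0):
  [0, 16, ∞, ∞]
  [∞, 0, 8, 19]
  [∞, 1, 0, 11]
  [∞, 8, 5, 0]
D(1):
  [0, 16, ∞, ∞]
  [∞, 0, 8, 19]
  [∞, 1, 0, 11]
  [∞, 8, 5, 0]
D(2):
  [0, 16, 24, 35]
  [∞, 0, 8, 19]
  [∞, 1, 0, 11]
  [∞, 8, 5, 0]
D(3):
  [0, 16, 24, 35]
  [∞, 0, 8, 19]
  [∞, 1, 0, 11]
  [∞, 6, 5, 0]
D(4):
  [0, 16, 24, 35]
  [∞, 0, 8, 19]
  [∞, 1, 0, 11]
  [∞, 6, 5, 0]
Answer: M* = [[0, 16, 24, 35], [∞, 0, 8, 19], [∞, 1, 0, 11], [∞, 6, 5, 0]]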